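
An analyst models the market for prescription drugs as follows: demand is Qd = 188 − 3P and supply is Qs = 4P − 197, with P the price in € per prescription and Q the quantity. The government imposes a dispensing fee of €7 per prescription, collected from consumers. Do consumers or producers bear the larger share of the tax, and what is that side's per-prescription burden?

Consumers bear the larger share: €4 per prescription.

Without the tax, 188 − 3P = 4P − 197 gives 7P = 385, so P* = €55 and Q* = 23.
With the tax collected from consumers, demand (in seller-price terms) shifts: Qd = 188 − 3(P + 7).
New equilibrium: consumers pay €59, producers receive €52, Q = 11. (Wedge: Pb − Ps = 7.)
Per-prescription burden: consumers €4, producers €3.
Consumers take the larger share because demand is less price-elastic here (demand slope 3 vs supply slope 4).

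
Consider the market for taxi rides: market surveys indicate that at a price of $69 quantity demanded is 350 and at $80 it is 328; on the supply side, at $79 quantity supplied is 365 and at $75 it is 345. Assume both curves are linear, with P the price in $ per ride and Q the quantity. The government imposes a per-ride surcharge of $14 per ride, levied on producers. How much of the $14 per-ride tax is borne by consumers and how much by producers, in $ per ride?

Demand slope: (328 − 350)/(80 − 69) = -2, so Qd = 488 − 2P.
Supply slope: (345 − 365)/(75 − 79) = 5, so Qs = 5P − 30.
Before the tax: set 488 − 2P = 5P − 30 → P* = $74, Q* = 340.
With the tax collected from producers, supply shifts: Qs = 5(P − 14) − 30.
New equilibrium: consumers pay $84, producers receive $70, Q = 320. (Wedge: Pb − Ps = 14.)
Burden on consumers: $10; on producers: $4. (They sum to $14.)

Consumers bear $10 per ride; producers bear $4 per ride.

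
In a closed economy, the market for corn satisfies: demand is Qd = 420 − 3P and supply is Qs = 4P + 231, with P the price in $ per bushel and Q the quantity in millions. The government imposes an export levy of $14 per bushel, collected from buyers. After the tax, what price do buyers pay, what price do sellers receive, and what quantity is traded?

Without the tax, 420 − 3P = 4P + 231 gives 7P = 189, so P* = $27 and Q* = 339.
With the tax collected from buyers, demand (in seller-price terms) shifts: Qd = 420 − 3(P + 14).
Solving gives Q = 315 with buyers paying $35 and sellers receiving $21 (the $14 wedge).

Buyers pay $35; sellers receive $21; quantity = 315.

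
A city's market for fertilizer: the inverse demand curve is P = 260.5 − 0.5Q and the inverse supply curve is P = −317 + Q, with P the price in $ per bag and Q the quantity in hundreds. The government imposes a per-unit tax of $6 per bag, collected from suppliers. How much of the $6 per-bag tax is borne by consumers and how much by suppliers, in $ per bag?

Consumers bear $2 per bag; suppliers bear $4 per bag.

Inverting to Q(P) form: Qd = 521 − 2P; Qs = P + 317.
Before the tax: set 521 − 2P = P + 317 → P* = $68, Q* = 385.
With the tax collected from suppliers, supply shifts: Qs = (P − 6) + 317.
Solving gives Q = 381 with consumers paying $70 and suppliers receiving $64 (the $6 wedge).
Burden on consumers: $2; on suppliers: $4. (They sum to $6.)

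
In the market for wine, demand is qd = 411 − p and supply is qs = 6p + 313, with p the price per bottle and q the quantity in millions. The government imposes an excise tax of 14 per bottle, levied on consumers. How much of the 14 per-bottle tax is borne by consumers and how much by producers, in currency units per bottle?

Consumers bear 12 per bottle; producers bear 2 per bottle.

Without the tax, 411 − p = 6p + 313 gives 7p = 98, so p* = 14 and q* = 397.
With the tax collected from consumers, demand (in seller-price terms) shifts: qd = 411 − (p + 14).
Solving gives q = 385 with consumers paying 26 and producers receiving 12 (the 14 wedge).
Burden on consumers: 12; on producers: 2. (They sum to 14.)
The less price-elastic side of the market bears the larger share of a per-unit tax.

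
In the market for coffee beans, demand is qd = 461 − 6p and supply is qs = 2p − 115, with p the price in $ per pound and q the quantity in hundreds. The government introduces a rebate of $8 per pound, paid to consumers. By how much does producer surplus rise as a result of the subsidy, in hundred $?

Producer surplus rises by $210 hundred.

Before the subsidy: set 461 − 6p = 2p − 115 → p* = $72, q* = 29.
With a per-unit subsidy paid to consumers, each effectively pays p − 8, so demand becomes qd = 461 − 6(p − 8).
New equilibrium: consumers pay $70, producers receive $78, q = 41. (Wedge: pb − ps = −8.)
ΔPS is the trapezoid between Q = 41 and Q = 29 of height $6: ½ · (29 + 41) · 6 = $210.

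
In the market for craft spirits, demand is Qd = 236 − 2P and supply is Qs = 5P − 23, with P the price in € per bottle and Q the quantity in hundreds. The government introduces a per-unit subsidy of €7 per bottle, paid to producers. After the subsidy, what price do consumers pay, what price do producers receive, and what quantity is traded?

Consumers pay €32; producers receive €39; quantity = 172.

Before the subsidy: set 236 − 2P = 5P − 23 → P* = €37, Q* = 162.
With a per-unit subsidy paid to producers, each receives P + 7 per unit sold, so supply becomes Qs = 5(P + 7) − 23.
New equilibrium: consumers pay €32, producers receive €39, Q = 172. (Wedge: Pb − Ps = −7.)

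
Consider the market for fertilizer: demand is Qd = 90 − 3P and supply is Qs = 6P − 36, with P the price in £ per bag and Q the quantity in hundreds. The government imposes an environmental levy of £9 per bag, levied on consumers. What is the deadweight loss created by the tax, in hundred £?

Before the tax: set 90 − 3P = 6P − 36 → P* = £14, Q* = 48.
With the tax collected from consumers, demand (in seller-price terms) shifts: Qd = 90 − 3(P + 9).
Solving gives Q = 30 with consumers paying £20 and suppliers receiving £11 (the £9 wedge).
Quantity falls by |ΔQ| = |48 − 30| = 18.
DWL = ½ · t · |ΔQ| = ½ · 9 · 18 = £81.

Deadweight loss = £81 hundred.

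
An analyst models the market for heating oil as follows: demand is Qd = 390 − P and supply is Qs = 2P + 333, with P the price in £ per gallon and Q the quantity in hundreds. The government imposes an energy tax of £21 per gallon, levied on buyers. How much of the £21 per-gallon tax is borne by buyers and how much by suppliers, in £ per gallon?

Without the tax, 390 − P = 2P + 333 gives 3P = 57, so P* = £19 and Q* = 371.
With the tax collected from buyers, demand (in seller-price terms) shifts: Qd = 390 − (P + 21).
New equilibrium: buyers pay £33, suppliers receive £12, Q = 357. (Wedge: Pb − Ps = 21.)
Burden on buyers: £14; on suppliers: £7. (They sum to £21.)
The less price-elastic side of the market bears the larger share of a per-unit tax.

Buyers bear £14 per gallon; suppliers bear £7 per gallon.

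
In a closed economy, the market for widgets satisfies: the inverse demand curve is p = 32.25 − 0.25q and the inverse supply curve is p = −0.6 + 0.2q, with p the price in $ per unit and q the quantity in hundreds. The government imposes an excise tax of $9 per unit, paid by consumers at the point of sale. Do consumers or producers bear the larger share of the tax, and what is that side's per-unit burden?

Consumers bear the larger share: $5 per unit.

Rewrite in direct form: qd = 129 − 4p and qs = 5p + 3.
Before the tax: set 129 − 4p = 5p + 3 → p* = $14, q* = 73.
With the tax collected from consumers, demand (in seller-price terms) shifts: qd = 129 − 4(p + 9).
Solving gives q = 53 with consumers paying $19 and producers receiving $10 (the $9 wedge).
Per-unit burden: consumers $5, producers $4.
Consumers take the larger share because demand is less price-elastic here (demand slope 4 vs supply slope 5).
The less price-elastic side of the market bears the larger share of a per-unit tax.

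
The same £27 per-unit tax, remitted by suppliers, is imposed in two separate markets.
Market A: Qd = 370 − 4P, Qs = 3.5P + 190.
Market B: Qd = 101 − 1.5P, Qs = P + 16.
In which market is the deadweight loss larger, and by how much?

Market A, by £461.7.

Market A: pre-tax P* = £24, Q* = 274; post-tax Q = 223.6; deadweight loss = £680.4.
Market B: pre-tax P* = £34, Q* = 50; post-tax Q = 33.8; deadweight loss = £218.7.
Difference: £680.4 vs £218.7 → market A is larger by £461.7.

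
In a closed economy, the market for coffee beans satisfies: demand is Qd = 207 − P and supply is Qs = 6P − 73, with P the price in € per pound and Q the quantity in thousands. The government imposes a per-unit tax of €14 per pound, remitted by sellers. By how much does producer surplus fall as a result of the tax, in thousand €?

Before the tax: set 207 − P = 6P − 73 → P* = €40, Q* = 167.
With the tax collected from sellers, supply shifts: Qs = 6(P − 14) − 73.
New equilibrium: buyers pay €52, sellers receive €38, Q = 155. (Wedge: Pb − Ps = 14.)
ΔPS is the trapezoid between Q = 155 and Q = 167 of height €2: ½ · (167 + 155) · 2 = €322.

Producer surplus falls by €322 thousand.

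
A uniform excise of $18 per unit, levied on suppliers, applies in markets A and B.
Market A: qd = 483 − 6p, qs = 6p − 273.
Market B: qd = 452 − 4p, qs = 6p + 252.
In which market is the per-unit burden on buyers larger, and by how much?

Market B, by $1.8.

Market A: pre-tax p* = $63, q* = 105; post-tax q = 51; per-unit burden on buyers = $9.
Market B: pre-tax p* = $20, q* = 372; post-tax q = 328.8; per-unit burden on buyers = $10.8.
Difference: $9 vs $10.8 → market B is larger by $1.8.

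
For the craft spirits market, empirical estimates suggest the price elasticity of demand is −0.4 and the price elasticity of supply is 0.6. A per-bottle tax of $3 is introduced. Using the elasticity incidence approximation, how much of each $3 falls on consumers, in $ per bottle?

Consumers bear ≈ $1.8 per bottle.

Incidence ratio: consumers' share ≈ εs / (εs + |εd|) = 0.6 / (0.6 + 0.4) = 0.6.
So consumers bear ≈ 0.6 × $3 = $1.8; suppliers bear $1.2.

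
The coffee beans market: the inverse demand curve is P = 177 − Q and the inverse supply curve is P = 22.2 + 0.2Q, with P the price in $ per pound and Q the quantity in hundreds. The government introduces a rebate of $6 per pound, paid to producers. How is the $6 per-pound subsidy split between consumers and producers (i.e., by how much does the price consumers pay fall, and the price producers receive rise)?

Rewrite in direct form: Qd = 177 − P and Qs = 5P − 111.
Without the subsidy, 177 − P = 5P − 111 gives 6P = 288, so P* = $48 and Q* = 129.
With a per-unit subsidy paid to producers, each receives P + 6 per unit sold, so supply becomes Qs = 5(P + 6) − 111.
Solving gives Q = 134 with consumers paying $43 and producers receiving $49 (the $6 wedge).
Gain to consumers: $5; to producers: $1. (They sum to $6.)

Consumers gain $5 per pound; producers gain $1 per pound.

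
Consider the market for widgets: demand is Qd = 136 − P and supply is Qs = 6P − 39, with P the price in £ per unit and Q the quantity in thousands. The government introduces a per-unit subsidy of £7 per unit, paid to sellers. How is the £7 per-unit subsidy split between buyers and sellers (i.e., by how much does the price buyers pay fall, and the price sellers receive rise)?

Without the subsidy, 136 − P = 6P − 39 gives 7P = 175, so P* = £25 and Q* = 111.
With a per-unit subsidy paid to sellers, each receives P + 7 per unit sold, so supply becomes Qs = 6(P + 7) − 39.
New equilibrium: buyers pay £19, sellers receive £26, Q = 117. (Wedge: Pb − Ps = −7.)
Gain to buyers: £6; to sellers: £1. (They sum to £7.)

Buyers gain £6 per unit; sellers gain £1 per unit.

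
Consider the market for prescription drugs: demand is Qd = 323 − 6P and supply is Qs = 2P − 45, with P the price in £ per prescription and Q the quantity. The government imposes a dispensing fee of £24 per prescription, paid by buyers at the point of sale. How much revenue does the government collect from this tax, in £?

Tax revenue = £264.

Before the tax: set 323 − 6P = 2P − 45 → P* = £46, Q* = 47.
With the tax collected from buyers, demand (in seller-price terms) shifts: Qd = 323 − 6(P + 24).
Solving gives Q = 11 with buyers paying £52 and sellers receiving £28 (the £24 wedge).
Revenue = t · Q = 24 · 11 = £264.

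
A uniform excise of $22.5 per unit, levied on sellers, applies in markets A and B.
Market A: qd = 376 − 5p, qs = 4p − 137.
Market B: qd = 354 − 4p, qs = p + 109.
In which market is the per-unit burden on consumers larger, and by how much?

Market A: pre-tax p* = $57, q* = 91; post-tax q = 41; per-unit burden on consumers = $10.
Market B: pre-tax p* = $49, q* = 158; post-tax q = 140; per-unit burden on consumers = $4.5.
Difference: $10 vs $4.5 → market A is larger by $5.5.

Market A, by $5.5.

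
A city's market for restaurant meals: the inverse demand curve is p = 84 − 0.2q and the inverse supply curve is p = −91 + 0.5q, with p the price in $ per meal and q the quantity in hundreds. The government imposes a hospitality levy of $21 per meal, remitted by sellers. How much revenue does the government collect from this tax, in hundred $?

Tax revenue = $4620 hundred.

Inverting to q(p) form: qd = 420 − 5p; qs = 2p + 182.
Without the tax, 420 − 5p = 2p + 182 gives 7p = 238, so p* = $34 and q* = 250.
With the tax collected from sellers, supply shifts: qs = 2(p − 21) + 182.
New equilibrium: buyers pay $40, sellers receive $19, q = 220. (Wedge: pb − ps = 21.)
Revenue = t · Q = 21 · 220 = $4620.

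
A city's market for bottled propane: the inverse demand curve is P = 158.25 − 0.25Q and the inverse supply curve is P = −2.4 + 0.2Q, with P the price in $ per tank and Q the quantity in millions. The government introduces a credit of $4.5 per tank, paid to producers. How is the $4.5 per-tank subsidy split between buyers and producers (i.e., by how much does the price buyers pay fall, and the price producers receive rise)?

Inverting to Q(P) form: Qd = 633 − 4P; Qs = 5P + 12.
Before the subsidy: set 633 − 4P = 5P + 12 → P* = $69, Q* = 357.
With a per-unit subsidy paid to producers, each receives P + 4.5 per unit sold, so supply becomes Qs = 5(P + 4.5) + 12.
Solving gives Q = 367 with buyers paying $66.5 and producers receiving $71 (the $4.5 wedge).
Gain to buyers: $2.5; to producers: $2. (They sum to $4.5.)

Buyers gain $2.5 per tank; producers gain $2 per tank.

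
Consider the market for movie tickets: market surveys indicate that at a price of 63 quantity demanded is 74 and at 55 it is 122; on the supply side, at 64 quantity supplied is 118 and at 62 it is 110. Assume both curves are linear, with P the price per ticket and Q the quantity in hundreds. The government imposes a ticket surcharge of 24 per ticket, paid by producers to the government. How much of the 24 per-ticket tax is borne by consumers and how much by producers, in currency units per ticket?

Demand slope: (122 − 74)/(55 − 63) = -6, so Qd = 452 − 6P.
Supply slope: (110 − 118)/(62 − 64) = 4, so Qs = 4P − 138.
Without the tax, 452 − 6P = 4P − 138 gives 10P = 590, so P* = 59 and Q* = 98.
With the tax collected from producers, supply shifts: Qs = 4(P − 24) − 138.
New equilibrium: consumers pay 68.6, producers receive 44.6, Q = 40.4. (Wedge: Pb − Ps = 24.)
Burden on consumers: 9.6; on producers: 14.4. (They sum to 24.)
The less price-elastic side of the market bears the larger share of a per-unit tax.

Consumers bear 9.6 per ticket; producers bear 14.4 per ticket.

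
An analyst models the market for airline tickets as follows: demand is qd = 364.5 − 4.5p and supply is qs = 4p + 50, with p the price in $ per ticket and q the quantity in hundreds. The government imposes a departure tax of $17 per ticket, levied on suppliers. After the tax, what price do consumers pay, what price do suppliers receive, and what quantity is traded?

Consumers pay $45; suppliers receive $28; quantity = 162.

Without the tax, 364.5 − 4.5p = 4p + 50 gives 8.5p = 314.5, so p* = $37 and q* = 198.
With the tax collected from suppliers, supply shifts: qs = 4(p − 17) + 50.
Solving gives q = 162 with consumers paying $45 and suppliers receiving $28 (the $17 wedge).
The less price-elastic side of the market bears the larger share of a per-unit tax.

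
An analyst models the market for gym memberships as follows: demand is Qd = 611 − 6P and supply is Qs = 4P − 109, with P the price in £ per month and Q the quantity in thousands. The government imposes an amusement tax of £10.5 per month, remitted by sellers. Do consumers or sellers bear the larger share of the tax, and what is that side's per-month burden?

Before the tax: set 611 − 6P = 4P − 109 → P* = £72, Q* = 179.
With the tax collected from sellers, supply shifts: Qs = 4(P − 10.5) − 109.
New equilibrium: consumers pay £76.2, sellers receive £65.7, Q = 153.8. (Wedge: Pb − Ps = 10.5.)
Per-month burden: consumers £4.2, sellers £6.3.
Sellers take the larger share because supply is less price-elastic here (demand slope 6 vs supply slope 4).
The less price-elastic side of the market bears the larger share of a per-unit tax.

Sellers bear the larger share: £6.3 per month.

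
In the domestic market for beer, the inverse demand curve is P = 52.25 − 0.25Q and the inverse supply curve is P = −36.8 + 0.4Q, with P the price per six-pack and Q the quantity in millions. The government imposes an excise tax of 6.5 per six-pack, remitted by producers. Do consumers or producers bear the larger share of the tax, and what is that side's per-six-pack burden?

Producers bear the larger share: 4 per six-pack.

Inverting to Q(P) form: Qd = 209 − 4P; Qs = 2.5P + 92.
Before the tax: set 209 − 4P = 2.5P + 92 → P* = 18, Q* = 137.
With the tax collected from producers, supply shifts: Qs = 2.5(P − 6.5) + 92.
New equilibrium: consumers pay 20.5, producers receive 14, Q = 127. (Wedge: Pb − Ps = 6.5.)
Per-six-pack burden: consumers 2.5, producers 4.
Producers take the larger share because supply is less price-elastic here (demand slope 4 vs supply slope 2.5).
The less price-elastic side of the market bears the larger share of a per-unit tax.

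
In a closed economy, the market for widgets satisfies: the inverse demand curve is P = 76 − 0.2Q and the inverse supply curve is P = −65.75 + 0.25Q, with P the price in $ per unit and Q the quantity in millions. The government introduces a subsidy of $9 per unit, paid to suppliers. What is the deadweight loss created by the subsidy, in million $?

Inverting to Q(P) form: Qd = 380 − 5P; Qs = 4P + 263.
Without the subsidy, 380 − 5P = 4P + 263 gives 9P = 117, so P* = $13 and Q* = 315.
With a per-unit subsidy paid to suppliers, each receives P + 9 per unit sold, so supply becomes Qs = 4(P + 9) + 263.
Solving gives Q = 335 with consumers paying $9 and suppliers receiving $18 (the $9 wedge).
Quantity rises by |ΔQ| = |315 − 335| = 20.
DWL = ½ · t · |ΔQ| = ½ · 9 · 20 = $90.

Deadweight loss = $90 million.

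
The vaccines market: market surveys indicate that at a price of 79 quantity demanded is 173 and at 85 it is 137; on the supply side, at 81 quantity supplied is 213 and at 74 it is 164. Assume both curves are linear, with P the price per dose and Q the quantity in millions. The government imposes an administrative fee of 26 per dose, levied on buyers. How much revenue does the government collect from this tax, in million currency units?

Demand slope: (137 − 173)/(85 − 79) = -6, so Qd = 647 − 6P.
Supply slope: (164 − 213)/(74 − 81) = 7, so Qs = 7P − 354.
Without the tax, 647 − 6P = 7P − 354 gives 13P = 1001, so P* = 77 and Q* = 185.
With the tax collected from buyers, demand (in seller-price terms) shifts: Qd = 647 − 6(P + 26).
New equilibrium: buyers pay 91, producers receive 65, Q = 101. (Wedge: Pb − Ps = 26.)
Revenue = t · Q = 26 · 101 = 2626.

Tax revenue = 2626 million.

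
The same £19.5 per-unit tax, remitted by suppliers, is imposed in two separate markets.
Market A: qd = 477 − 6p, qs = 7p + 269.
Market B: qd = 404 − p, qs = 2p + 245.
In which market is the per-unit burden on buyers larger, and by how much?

Market B, by £2.5.

Market A: pre-tax p* = £16, q* = 381; post-tax q = 318; per-unit burden on buyers = £10.5.
Market B: pre-tax p* = £53, q* = 351; post-tax q = 338; per-unit burden on buyers = £13.
Difference: £10.5 vs £13 → market B is larger by £2.5.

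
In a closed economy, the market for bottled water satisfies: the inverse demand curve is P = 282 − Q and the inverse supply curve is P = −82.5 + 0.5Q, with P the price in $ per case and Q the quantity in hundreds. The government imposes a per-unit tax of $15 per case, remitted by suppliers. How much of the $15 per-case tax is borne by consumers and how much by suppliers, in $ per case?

Rewrite in direct form: Qd = 282 − P and Qs = 2P + 165.
Before the tax: set 282 − P = 2P + 165 → P* = $39, Q* = 243.
With the tax collected from suppliers, supply shifts: Qs = 2(P − 15) + 165.
Solving gives Q = 233 with consumers paying $49 and suppliers receiving $34 (the $15 wedge).
Burden on consumers: $10; on suppliers: $5. (They sum to $15.)
The less price-elastic side of the market bears the larger share of a per-unit tax.

Consumers bear $10 per case; suppliers bear $5 per case.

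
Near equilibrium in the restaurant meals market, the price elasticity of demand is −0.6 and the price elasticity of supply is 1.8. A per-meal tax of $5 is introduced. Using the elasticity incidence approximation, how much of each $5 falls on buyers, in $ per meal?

Buyers bear ≈ $3.75 per meal.

Incidence ratio: buyers' share ≈ εs / (εs + |εd|) = 1.8 / (1.8 + 0.6) = 0.75.
So buyers bear ≈ 0.75 × $5 = $3.75; producers bear $1.25.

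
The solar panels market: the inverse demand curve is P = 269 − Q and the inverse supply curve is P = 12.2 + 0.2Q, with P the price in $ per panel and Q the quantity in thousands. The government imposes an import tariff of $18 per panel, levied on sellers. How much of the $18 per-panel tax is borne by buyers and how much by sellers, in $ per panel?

Rewrite in direct form: Qd = 269 − P and Qs = 5P − 61.
Before the tax: set 269 − P = 5P − 61 → P* = $55, Q* = 214.
With the tax collected from sellers, supply shifts: Qs = 5(P − 18) − 61.
New equilibrium: buyers pay $70, sellers receive $52, Q = 199. (Wedge: Pb − Ps = 18.)
Burden on buyers: $15; on sellers: $3. (They sum to $18.)
The less price-elastic side of the market bears the larger share of a per-unit tax.

Buyers bear $15 per panel; sellers bear $3 per panel.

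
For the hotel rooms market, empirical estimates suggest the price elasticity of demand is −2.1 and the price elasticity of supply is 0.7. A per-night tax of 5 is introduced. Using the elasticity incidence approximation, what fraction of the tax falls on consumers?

Consumers' share ≈ 0.25.

Incidence ratio: consumers' share ≈ εs / (εs + |εd|) = 0.7 / (0.7 + 2.1) = 0.25.
Supply is the less elastic side, so consumers bear the smaller share.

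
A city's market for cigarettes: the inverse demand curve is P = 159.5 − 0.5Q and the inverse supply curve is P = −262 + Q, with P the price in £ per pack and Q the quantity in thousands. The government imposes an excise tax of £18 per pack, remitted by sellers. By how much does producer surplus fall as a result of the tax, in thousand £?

Inverting to Q(P) form: Qd = 319 − 2P; Qs = P + 262.
Without the tax, 319 − 2P = P + 262 gives 3P = 57, so P* = £19 and Q* = 281.
With the tax collected from sellers, supply shifts: Qs = (P − 18) + 262.
New equilibrium: buyers pay £25, sellers receive £7, Q = 269. (Wedge: Pb − Ps = 18.)
ΔPS is the trapezoid between Q = 269 and Q = 281 of height £12: ½ · (281 + 269) · 12 = £3300.

Producer surplus falls by £3300 thousand.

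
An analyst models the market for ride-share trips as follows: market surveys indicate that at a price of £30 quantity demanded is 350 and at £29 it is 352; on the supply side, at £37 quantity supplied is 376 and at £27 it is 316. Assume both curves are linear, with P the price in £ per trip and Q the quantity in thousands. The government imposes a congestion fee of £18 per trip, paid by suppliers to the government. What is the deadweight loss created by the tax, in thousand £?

Deadweight loss = £243 thousand.

Demand slope: (352 − 350)/(29 − 30) = -2, so Qd = 410 − 2P.
Supply slope: (316 − 376)/(27 − 37) = 6, so Qs = 6P + 154.
Before the tax: set 410 − 2P = 6P + 154 → P* = £32, Q* = 346.
With the tax collected from suppliers, supply shifts: Qs = 6(P − 18) + 154.
Solving gives Q = 319 with buyers paying £45.5 and suppliers receiving £27.5 (the £18 wedge).
Quantity falls by |ΔQ| = |346 − 319| = 27.
DWL = ½ · t · |ΔQ| = ½ · 18 · 27 = £243.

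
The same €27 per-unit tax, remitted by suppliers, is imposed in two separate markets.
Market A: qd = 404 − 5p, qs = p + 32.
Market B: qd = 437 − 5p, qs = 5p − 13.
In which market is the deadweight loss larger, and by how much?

Market A: pre-tax p* = €62, q* = 94; post-tax q = 71.5; deadweight loss = €303.75.
Market B: pre-tax p* = €45, q* = 212; post-tax q = 144.5; deadweight loss = €911.25.
Difference: €303.75 vs €911.25 → market B is larger by €607.5.

Market B, by €607.5.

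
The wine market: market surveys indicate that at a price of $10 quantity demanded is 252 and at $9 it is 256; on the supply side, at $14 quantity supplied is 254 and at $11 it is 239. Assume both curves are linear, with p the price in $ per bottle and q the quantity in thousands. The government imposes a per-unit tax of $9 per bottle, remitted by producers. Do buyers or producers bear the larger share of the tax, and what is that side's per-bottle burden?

Buyers bear the larger share: $5 per bottle.

Demand slope: (256 − 252)/(9 − 10) = -4, so qd = 292 − 4p.
Supply slope: (239 − 254)/(11 − 14) = 5, so qs = 5p + 184.
Before the tax: set 292 − 4p = 5p + 184 → p* = $12, q* = 244.
With the tax collected from producers, supply shifts: qs = 5(p − 9) + 184.
New equilibrium: buyers pay $17, producers receive $8, q = 224. (Wedge: pb − ps = 9.)
Per-bottle burden: buyers $5, producers $4.
Buyers take the larger share because demand is less price-elastic here (demand slope 4 vs supply slope 5).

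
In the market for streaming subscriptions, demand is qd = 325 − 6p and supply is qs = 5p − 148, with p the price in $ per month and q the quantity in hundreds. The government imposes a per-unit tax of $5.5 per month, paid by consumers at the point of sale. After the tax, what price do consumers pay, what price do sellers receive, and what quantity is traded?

Consumers pay $45.5; sellers receive $40; quantity = 52.

Before the tax: set 325 − 6p = 5p − 148 → p* = $43, q* = 67.
With the tax collected from consumers, demand (in seller-price terms) shifts: qd = 325 − 6(p + 5.5).
Solving gives q = 52 with consumers paying $45.5 and sellers receiving $40 (the $5.5 wedge).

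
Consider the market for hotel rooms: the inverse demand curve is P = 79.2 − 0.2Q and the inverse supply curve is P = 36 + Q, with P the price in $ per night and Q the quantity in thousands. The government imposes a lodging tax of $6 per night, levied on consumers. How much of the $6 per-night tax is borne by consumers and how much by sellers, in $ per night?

Inverting to Q(P) form: Qd = 396 − 5P; Qs = P − 36.
Before the tax: set 396 − 5P = P − 36 → P* = $72, Q* = 36.
With the tax collected from consumers, demand (in seller-price terms) shifts: Qd = 396 − 5(P + 6).
New equilibrium: consumers pay $73, sellers receive $67, Q = 31. (Wedge: Pb − Ps = 6.)
Burden on consumers: $1; on sellers: $5. (They sum to $6.)
The less price-elastic side of the market bears the larger share of a per-unit tax.

Consumers bear $1 per night; sellers bear $5 per night.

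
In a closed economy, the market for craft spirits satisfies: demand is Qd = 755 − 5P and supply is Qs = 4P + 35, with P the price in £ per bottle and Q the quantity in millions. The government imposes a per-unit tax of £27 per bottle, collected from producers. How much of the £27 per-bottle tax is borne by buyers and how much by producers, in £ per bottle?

Without the tax, 755 − 5P = 4P + 35 gives 9P = 720, so P* = £80 and Q* = 355.
With the tax collected from producers, supply shifts: Qs = 4(P − 27) + 35.
New equilibrium: buyers pay £92, producers receive £65, Q = 295. (Wedge: Pb − Ps = 27.)
Burden on buyers: £12; on producers: £15. (They sum to £27.)
The less price-elastic side of the market bears the larger share of a per-unit tax.

Buyers bear £12 per bottle; producers bear £15 per bottle.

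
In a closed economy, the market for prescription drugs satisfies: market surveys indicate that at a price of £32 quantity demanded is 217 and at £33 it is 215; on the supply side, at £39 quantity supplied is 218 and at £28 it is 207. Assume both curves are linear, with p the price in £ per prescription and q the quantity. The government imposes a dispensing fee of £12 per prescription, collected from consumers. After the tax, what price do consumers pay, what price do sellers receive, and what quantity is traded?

Consumers pay £38; sellers receive £26; quantity = 205.

Demand slope: (215 − 217)/(33 − 32) = -2, so qd = 281 − 2p.
Supply slope: (207 − 218)/(28 − 39) = 1, so qs = p + 179.
Before the tax: set 281 − 2p = p + 179 → p* = £34, q* = 213.
With the tax collected from consumers, demand (in seller-price terms) shifts: qd = 281 − 2(p + 12).
New equilibrium: consumers pay £38, sellers receive £26, q = 205. (Wedge: pb − ps = 12.)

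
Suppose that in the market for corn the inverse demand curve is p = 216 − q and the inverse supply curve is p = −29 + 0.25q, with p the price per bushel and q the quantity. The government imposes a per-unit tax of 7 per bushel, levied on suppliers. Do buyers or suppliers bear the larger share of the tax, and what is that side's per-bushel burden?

Rewrite in direct form: qd = 216 − p and qs = 4p + 116.
Before the tax: set 216 − p = 4p + 116 → p* = 20, q* = 196.
With the tax collected from suppliers, supply shifts: qs = 4(p − 7) + 116.
New equilibrium: buyers pay 25.6, suppliers receive 18.6, q = 190.4. (Wedge: pb − ps = 7.)
Per-bushel burden: buyers 5.6, suppliers 1.4.
Buyers take the larger share because demand is less price-elastic here (demand slope 1 vs supply slope 4).

Buyers bear the larger share: 5.6 per bushel.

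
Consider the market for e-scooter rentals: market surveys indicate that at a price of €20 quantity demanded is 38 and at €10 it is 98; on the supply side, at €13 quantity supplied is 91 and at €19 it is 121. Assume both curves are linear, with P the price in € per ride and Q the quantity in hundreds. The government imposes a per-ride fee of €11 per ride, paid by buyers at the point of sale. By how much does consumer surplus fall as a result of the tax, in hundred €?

Consumer surplus falls by €355 hundred.

Demand slope: (98 − 38)/(10 − 20) = -6, so Qd = 158 − 6P.
Supply slope: (121 − 91)/(19 − 13) = 5, so Qs = 5P + 26.
Before the tax: set 158 − 6P = 5P + 26 → P* = €12, Q* = 86.
With the tax collected from buyers, demand (in seller-price terms) shifts: Qd = 158 − 6(P + 11).
New equilibrium: buyers pay €17, sellers receive €6, Q = 56. (Wedge: Pb − Ps = 11.)
ΔCS is the trapezoid between Q = 56 and Q = 86 of height €5: ½ · (86 + 56) · 5 = €355.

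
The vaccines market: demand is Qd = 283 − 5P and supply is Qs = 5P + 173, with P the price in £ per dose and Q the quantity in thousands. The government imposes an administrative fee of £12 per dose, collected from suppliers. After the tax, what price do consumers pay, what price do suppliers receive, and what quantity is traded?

Consumers pay £17; suppliers receive £5; quantity = 198.

Without the tax, 283 − 5P = 5P + 173 gives 10P = 110, so P* = £11 and Q* = 228.
With the tax collected from suppliers, supply shifts: Qs = 5(P − 12) + 173.
New equilibrium: consumers pay £17, suppliers receive £5, Q = 198. (Wedge: Pb − Ps = 12.)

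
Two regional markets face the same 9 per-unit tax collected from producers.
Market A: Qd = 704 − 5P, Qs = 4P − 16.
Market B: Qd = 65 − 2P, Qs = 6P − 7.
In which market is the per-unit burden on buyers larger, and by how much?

Market B, by 2.75.

Market A: pre-tax P* = 80, Q* = 304; post-tax Q = 284; per-unit burden on buyers = 4.
Market B: pre-tax P* = 9, Q* = 47; post-tax Q = 33.5; per-unit burden on buyers = 6.75.
Difference: 4 vs 6.75 → market B is larger by 2.75.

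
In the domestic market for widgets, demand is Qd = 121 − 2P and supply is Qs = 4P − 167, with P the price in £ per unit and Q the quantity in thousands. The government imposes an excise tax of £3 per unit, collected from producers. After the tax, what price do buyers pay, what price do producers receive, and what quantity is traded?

Without the tax, 121 − 2P = 4P − 167 gives 6P = 288, so P* = £48 and Q* = 25.
With the tax collected from producers, supply shifts: Qs = 4(P − 3) − 167.
New equilibrium: buyers pay £50, producers receive £47, Q = 21. (Wedge: Pb − Ps = 3.)
The less price-elastic side of the market bears the larger share of a per-unit tax.

Buyers pay £50; producers receive £47; quantity = 21.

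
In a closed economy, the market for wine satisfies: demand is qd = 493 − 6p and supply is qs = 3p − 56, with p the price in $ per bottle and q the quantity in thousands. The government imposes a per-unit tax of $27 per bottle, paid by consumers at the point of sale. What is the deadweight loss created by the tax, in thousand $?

Before the tax: set 493 − 6p = 3p − 56 → p* = $61, q* = 127.
With the tax collected from consumers, demand (in seller-price terms) shifts: qd = 493 − 6(p + 27).
New equilibrium: consumers pay $70, producers receive $43, q = 73. (Wedge: pb − ps = 27.)
Quantity falls by |ΔQ| = |127 − 73| = 54.
DWL = ½ · t · |ΔQ| = ½ · 27 · 54 = $729.

Deadweight loss = $729 thousand.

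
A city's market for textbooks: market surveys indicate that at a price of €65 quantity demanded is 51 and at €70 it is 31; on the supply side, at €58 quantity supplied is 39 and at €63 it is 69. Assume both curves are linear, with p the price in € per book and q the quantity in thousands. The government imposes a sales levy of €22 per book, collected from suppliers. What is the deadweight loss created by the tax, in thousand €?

Deadweight loss = €580.8 thousand.

Demand slope: (31 − 51)/(70 − 65) = -4, so qd = 311 − 4p.
Supply slope: (69 − 39)/(63 − 58) = 6, so qs = 6p − 309.
Before the tax: set 311 − 4p = 6p − 309 → p* = €62, q* = 63.
With the tax collected from suppliers, supply shifts: qs = 6(p − 22) − 309.
Solving gives q = 10.2 with buyers paying €75.2 and suppliers receiving €53.2 (the €22 wedge).
Quantity falls by |ΔQ| = |63 − 10.2| = 52.8.
DWL = ½ · t · |ΔQ| = ½ · 22 · 52.8 = €580.8.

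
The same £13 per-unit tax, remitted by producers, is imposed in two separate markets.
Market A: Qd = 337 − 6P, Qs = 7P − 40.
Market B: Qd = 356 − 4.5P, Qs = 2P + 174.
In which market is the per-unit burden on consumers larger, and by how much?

Market A, by £3.

Market A: pre-tax P* = £29, Q* = 163; post-tax Q = 121; per-unit burden on consumers = £7.
Market B: pre-tax P* = £28, Q* = 230; post-tax Q = 212; per-unit burden on consumers = £4.
Difference: £7 vs £4 → market A is larger by £3.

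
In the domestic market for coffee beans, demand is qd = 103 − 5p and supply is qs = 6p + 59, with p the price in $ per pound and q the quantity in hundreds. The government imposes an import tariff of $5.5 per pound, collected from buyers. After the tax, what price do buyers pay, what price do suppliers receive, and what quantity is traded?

Buyers pay $7; suppliers receive $1.5; quantity = 68.

Without the tax, 103 − 5p = 6p + 59 gives 11p = 44, so p* = $4 and q* = 83.
With the tax collected from buyers, demand (in seller-price terms) shifts: qd = 103 − 5(p + 5.5).
New equilibrium: buyers pay $7, suppliers receive $1.5, q = 68. (Wedge: pb − ps = 5.5.)
The less price-elastic side of the market bears the larger share of a per-unit tax.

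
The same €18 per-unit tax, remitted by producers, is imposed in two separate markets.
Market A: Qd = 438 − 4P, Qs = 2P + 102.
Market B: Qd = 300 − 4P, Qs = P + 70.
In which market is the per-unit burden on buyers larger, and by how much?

Market A: pre-tax P* = €56, Q* = 214; post-tax Q = 190; per-unit burden on buyers = €6.
Market B: pre-tax P* = €46, Q* = 116; post-tax Q = 101.6; per-unit burden on buyers = €3.6.
Difference: €6 vs €3.6 → market A is larger by €2.4.

Market A, by €2.4.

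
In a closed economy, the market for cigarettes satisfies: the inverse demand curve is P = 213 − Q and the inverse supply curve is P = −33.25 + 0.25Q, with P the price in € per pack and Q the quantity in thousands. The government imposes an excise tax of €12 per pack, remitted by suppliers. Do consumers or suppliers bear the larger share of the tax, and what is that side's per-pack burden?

Inverting to Q(P) form: Qd = 213 − P; Qs = 4P + 133.
Without the tax, 213 − P = 4P + 133 gives 5P = 80, so P* = €16 and Q* = 197.
With the tax collected from suppliers, supply shifts: Qs = 4(P − 12) + 133.
New equilibrium: consumers pay €25.6, suppliers receive €13.6, Q = 187.4. (Wedge: Pb − Ps = 12.)
Per-pack burden: consumers €9.6, suppliers €2.4.
Consumers take the larger share because demand is less price-elastic here (demand slope 1 vs supply slope 4).

Consumers bear the larger share: €9.6 per pack.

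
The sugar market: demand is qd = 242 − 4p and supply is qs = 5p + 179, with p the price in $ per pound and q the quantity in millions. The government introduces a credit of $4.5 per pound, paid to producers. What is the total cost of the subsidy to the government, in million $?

Before the subsidy: set 242 − 4p = 5p + 179 → p* = $7, q* = 214.
With a per-unit subsidy paid to producers, each receives p + 4.5 per unit sold, so supply becomes qs = 5(p + 4.5) + 179.
Solving gives q = 224 with buyers paying $4.5 and producers receiving $9 (the $4.5 wedge).
Outlay = t · Q = 4.5 · 224 = $1008.

Government outlay = $1008 million.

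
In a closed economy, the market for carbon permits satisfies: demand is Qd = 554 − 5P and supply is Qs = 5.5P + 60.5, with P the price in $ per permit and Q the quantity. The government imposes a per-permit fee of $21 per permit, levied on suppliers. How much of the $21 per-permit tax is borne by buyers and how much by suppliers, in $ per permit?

Buyers bear $11 per permit; suppliers bear $10 per permit.

Without the tax, 554 − 5P = 5.5P + 60.5 gives 10.5P = 493.5, so P* = $47 and Q* = 319.
With the tax collected from suppliers, supply shifts: Qs = 5.5(P − 21) + 60.5.
Solving gives Q = 264 with buyers paying $58 and suppliers receiving $37 (the $21 wedge).
Burden on buyers: $11; on suppliers: $10. (They sum to $21.)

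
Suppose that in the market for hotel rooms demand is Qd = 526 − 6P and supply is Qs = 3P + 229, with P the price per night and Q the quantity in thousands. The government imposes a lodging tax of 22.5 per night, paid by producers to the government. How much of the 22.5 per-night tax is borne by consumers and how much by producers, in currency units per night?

Before the tax: set 526 − 6P = 3P + 229 → P* = 33, Q* = 328.
With the tax collected from producers, supply shifts: Qs = 3(P − 22.5) + 229.
New equilibrium: consumers pay 40.5, producers receive 18, Q = 283. (Wedge: Pb − Ps = 22.5.)
Burden on consumers: 7.5; on producers: 15. (They sum to 22.5.)

Consumers bear 7.5 per night; producers bear 15 per night.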